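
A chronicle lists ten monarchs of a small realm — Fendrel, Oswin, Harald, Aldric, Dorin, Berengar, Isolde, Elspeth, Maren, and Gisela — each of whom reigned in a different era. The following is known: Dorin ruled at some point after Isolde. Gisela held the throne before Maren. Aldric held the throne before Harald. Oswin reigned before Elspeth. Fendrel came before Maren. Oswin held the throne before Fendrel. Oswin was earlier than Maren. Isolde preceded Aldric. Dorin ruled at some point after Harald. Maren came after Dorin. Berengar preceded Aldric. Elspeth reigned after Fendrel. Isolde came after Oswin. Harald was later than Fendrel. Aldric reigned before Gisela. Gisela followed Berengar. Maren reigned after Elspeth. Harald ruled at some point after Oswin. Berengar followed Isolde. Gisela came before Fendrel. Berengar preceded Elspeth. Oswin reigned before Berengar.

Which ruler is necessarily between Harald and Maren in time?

Dorin

Tracing the constraints gives Harald → Dorin → Maren, so Dorin sits after Harald and before Maren.
No other ruler is forced both after Harald and before Maren.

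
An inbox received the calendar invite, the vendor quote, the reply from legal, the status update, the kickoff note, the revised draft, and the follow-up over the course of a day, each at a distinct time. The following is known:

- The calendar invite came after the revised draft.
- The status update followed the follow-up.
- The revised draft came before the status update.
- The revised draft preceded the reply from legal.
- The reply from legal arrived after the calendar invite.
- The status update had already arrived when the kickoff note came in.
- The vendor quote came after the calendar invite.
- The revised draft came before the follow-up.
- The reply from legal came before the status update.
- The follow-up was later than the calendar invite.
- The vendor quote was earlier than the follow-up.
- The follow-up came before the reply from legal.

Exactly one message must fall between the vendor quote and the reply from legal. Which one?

Tracing the constraints gives the vendor quote → the follow-up → the reply from legal, so the follow-up sits after the vendor quote and before the reply from legal.
No other message is forced both after the vendor quote and before the reply from legal.

the follow-up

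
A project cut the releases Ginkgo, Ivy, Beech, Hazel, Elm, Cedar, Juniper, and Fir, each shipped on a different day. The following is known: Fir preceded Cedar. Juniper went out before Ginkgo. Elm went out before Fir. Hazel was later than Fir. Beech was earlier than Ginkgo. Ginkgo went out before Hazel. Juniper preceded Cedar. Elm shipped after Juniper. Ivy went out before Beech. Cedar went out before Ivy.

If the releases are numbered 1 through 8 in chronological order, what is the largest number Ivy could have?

Ivy must come before Beech, Ginkgo, and Hazel — 3 releases forced after it.
Everything else can be placed before Ivy in some valid order, so Ivy can sit as late as position 8 − 3 = 5.

5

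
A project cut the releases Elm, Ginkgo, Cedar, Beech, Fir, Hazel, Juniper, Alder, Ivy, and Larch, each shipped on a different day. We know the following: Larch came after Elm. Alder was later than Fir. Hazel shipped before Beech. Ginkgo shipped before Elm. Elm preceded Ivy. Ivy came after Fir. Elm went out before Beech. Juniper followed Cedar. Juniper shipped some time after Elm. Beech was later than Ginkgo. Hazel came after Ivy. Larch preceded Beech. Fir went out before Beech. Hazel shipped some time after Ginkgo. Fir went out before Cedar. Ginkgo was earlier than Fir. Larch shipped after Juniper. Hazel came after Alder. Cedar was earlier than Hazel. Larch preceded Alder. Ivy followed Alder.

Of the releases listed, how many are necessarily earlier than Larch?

Directly stated before Larch: Elm and Juniper.
Cedar reaches Larch via Cedar → Juniper → Larch.
Fir reaches Larch via Fir → Cedar → Juniper → Larch.
Ginkgo reaches Larch via Ginkgo → Elm → Larch.
No chain forces Beech (or any of the others) ahead of Larch.
That's Cedar, Elm, Fir, Ginkgo, and Juniper — 5 in all.

5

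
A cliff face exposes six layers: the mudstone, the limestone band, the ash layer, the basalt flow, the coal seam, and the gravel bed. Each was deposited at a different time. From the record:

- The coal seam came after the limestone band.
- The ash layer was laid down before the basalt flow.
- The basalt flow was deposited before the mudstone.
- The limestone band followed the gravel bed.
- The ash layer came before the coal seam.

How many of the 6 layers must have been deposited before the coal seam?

Directly stated before the coal seam: the ash layer and the limestone band.
The gravel bed reaches the coal seam via the gravel bed → the limestone band → the coal seam.
No chain forces the basalt flow (or any of the others) ahead of the coal seam.
That's the ash layer, the gravel bed, and the limestone band — 3 in all.

3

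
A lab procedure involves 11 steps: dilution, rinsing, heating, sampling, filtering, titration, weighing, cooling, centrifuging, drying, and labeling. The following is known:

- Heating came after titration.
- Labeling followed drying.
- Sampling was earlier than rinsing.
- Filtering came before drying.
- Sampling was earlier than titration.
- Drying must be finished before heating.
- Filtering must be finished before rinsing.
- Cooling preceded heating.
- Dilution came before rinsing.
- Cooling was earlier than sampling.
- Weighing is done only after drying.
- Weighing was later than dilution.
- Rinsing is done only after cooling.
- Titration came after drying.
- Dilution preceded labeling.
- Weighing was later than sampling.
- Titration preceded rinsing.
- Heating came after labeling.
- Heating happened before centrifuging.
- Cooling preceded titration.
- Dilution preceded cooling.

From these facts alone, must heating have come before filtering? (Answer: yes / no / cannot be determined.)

Tracing the constraints gives filtering → drying → heating, so filtering must come before heating.
That means heating cannot be before filtering.

no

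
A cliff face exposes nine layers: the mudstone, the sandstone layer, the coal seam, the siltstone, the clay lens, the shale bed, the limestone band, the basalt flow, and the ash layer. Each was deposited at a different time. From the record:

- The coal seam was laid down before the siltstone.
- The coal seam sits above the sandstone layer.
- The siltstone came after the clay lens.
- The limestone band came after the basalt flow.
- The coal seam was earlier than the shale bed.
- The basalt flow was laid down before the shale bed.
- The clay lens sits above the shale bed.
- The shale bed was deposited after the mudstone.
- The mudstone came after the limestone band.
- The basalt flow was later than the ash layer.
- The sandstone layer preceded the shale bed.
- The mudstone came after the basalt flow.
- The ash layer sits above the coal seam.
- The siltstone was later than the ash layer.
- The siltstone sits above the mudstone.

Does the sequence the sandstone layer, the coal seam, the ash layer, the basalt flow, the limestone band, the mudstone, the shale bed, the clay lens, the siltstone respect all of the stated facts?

Check each stated constraint against the proposed order — e.g. the sandstone layer is ahead of the shale bed; the coal seam is ahead of the siltstone. Every pair is in the required order; nothing is violated.

yes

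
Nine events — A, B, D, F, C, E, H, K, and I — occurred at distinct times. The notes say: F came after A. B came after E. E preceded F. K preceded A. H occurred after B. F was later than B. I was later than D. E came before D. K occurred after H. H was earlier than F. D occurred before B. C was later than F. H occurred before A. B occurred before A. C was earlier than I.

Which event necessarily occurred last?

Every other event has a chain of constraints placing it before I, so I is last.

I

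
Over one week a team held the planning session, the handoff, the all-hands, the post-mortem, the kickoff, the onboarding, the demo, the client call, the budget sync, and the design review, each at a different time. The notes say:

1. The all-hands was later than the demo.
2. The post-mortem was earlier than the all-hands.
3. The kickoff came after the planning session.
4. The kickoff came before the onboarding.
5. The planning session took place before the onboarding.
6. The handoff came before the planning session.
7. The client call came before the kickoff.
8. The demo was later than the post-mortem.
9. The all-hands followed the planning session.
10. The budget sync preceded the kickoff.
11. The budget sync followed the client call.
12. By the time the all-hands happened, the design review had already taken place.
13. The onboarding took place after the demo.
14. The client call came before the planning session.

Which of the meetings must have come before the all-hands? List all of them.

Directly stated before the all-hands: the demo, the design review, the planning session, and the post-mortem.
The client call reaches the all-hands via the client call → the planning session → the all-hands.
The handoff reaches the all-hands via the handoff → the planning session → the all-hands.
No chain forces the onboarding (or any of the others) ahead of the all-hands.

the client call, the demo, the design review, the handoff, the planning session, the post-mortem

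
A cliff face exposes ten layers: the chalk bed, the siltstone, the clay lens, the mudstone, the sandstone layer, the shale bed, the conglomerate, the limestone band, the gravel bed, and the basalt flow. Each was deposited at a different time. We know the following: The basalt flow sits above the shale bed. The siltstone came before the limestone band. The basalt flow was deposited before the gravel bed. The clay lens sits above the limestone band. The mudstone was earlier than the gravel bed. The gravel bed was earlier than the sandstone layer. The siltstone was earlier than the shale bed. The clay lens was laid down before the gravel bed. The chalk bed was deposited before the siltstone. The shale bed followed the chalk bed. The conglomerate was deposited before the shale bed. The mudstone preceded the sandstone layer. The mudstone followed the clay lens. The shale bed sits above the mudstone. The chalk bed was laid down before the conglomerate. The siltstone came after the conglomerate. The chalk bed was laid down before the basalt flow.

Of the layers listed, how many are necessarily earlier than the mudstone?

5

Directly stated before the mudstone: the clay lens.
The chalk bed reaches the mudstone via the chalk bed → the siltstone → the limestone band → the clay lens → the mudstone.
The conglomerate reaches the mudstone via the conglomerate → the siltstone → the limestone band → the clay lens → the mudstone.
The limestone band reaches the mudstone via the limestone band → the clay lens → the mudstone.
Likewise the siltstone reaches the mudstone by chaining the stated constraints.
No chain forces the gravel bed (or any of the others) ahead of the mudstone.
That's the chalk bed, the clay lens, the conglomerate, the limestone band, and the siltstone — 5 in all.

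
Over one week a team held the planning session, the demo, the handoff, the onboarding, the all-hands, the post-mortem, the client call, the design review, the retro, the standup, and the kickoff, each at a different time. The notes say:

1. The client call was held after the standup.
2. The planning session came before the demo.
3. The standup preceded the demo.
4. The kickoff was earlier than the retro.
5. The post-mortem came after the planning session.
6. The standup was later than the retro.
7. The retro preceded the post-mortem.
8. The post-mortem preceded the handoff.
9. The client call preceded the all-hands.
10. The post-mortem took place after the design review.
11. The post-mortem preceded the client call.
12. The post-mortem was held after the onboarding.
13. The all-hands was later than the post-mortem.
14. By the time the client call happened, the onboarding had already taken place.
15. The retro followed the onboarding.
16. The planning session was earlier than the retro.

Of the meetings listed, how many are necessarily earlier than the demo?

Directly stated before the demo: the planning session and the standup.
The kickoff reaches the demo via the kickoff → the retro → the standup → the demo.
The onboarding reaches the demo via the onboarding → the retro → the standup → the demo.
The retro reaches the demo via the retro → the standup → the demo.
No chain forces the design review (or any of the others) ahead of the demo.
That's the kickoff, the onboarding, the planning session, the retro, and the standup — 5 in all.

5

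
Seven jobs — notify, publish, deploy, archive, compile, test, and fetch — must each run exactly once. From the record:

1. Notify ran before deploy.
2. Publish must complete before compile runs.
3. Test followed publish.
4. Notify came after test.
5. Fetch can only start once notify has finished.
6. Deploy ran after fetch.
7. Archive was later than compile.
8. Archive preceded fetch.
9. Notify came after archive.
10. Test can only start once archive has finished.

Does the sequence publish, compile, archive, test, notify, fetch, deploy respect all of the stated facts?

yes

Check each stated constraint against the proposed order — e.g. publish is ahead of test; archive is ahead of fetch. Every pair is in the required order; nothing is violated.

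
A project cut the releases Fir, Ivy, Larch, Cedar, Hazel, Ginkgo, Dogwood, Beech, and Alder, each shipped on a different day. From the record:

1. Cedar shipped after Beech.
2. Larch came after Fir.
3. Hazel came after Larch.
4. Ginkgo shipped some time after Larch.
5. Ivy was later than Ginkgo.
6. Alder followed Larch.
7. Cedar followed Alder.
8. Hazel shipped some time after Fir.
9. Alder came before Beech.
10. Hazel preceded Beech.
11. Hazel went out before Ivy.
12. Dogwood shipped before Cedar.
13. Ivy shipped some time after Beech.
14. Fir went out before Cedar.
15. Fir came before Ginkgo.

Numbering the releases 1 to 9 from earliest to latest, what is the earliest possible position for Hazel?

Fir and Larch must both come before Hazel — 2 forced predecessors.
Nothing else is forced ahead of Hazel, so its earliest slot is position 2 + 1 = 3.

3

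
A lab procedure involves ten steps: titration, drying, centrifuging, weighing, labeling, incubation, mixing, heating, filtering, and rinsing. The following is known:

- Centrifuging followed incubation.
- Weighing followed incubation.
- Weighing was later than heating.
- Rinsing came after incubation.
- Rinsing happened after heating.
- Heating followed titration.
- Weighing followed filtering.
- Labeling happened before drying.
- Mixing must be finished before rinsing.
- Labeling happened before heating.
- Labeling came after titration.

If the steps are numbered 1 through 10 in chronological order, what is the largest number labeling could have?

Labeling must come before drying, heating, rinsing, and weighing — 4 steps forced after it.
Everything else can be placed before labeling in some valid order, so labeling can sit as late as position 10 − 4 = 6.

6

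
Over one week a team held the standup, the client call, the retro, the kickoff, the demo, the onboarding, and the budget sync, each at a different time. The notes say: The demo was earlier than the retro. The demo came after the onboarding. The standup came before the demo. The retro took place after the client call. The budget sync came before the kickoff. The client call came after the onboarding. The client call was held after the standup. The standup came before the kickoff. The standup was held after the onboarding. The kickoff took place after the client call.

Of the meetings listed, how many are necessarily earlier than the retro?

4

Directly stated before the retro: the client call and the demo.
The onboarding reaches the retro via the onboarding → the client call → the retro.
The standup reaches the retro via the standup → the client call → the retro.
No chain forces the kickoff (or any of the others) ahead of the retro.
That's the client call, the demo, the onboarding, and the standup — 4 in all.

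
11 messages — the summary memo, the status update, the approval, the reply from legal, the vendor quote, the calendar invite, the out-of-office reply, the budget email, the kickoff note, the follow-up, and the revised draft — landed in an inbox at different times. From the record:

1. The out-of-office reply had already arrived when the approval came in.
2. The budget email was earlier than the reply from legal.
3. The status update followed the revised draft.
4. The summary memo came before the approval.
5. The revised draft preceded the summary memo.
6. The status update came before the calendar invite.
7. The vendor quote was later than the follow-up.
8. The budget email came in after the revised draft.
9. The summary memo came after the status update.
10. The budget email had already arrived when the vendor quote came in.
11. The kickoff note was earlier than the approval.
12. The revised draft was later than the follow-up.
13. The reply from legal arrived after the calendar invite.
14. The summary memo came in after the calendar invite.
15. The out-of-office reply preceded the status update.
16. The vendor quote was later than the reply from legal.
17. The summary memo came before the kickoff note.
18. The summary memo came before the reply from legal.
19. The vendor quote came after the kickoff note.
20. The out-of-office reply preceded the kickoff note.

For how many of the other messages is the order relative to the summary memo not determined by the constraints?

1

Forced before the summary memo: the calendar invite, the follow-up, the out-of-office reply, the revised draft, and the status update; forced after the summary memo: the approval, the kickoff note, the reply from legal, and the vendor quote.
That leaves the budget email with no forced order relative to the summary memo — 1.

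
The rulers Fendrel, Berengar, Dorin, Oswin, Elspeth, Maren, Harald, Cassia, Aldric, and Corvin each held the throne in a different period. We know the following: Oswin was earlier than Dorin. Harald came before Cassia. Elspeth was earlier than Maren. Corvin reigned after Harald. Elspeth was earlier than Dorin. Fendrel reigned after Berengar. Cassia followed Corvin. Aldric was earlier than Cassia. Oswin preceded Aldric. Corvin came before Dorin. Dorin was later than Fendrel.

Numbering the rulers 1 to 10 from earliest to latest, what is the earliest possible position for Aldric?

2

Oswin must come before Aldric — 1 forced predecessor.
Nothing else is forced ahead of Aldric, so their earliest slot is position 1 + 1 = 2.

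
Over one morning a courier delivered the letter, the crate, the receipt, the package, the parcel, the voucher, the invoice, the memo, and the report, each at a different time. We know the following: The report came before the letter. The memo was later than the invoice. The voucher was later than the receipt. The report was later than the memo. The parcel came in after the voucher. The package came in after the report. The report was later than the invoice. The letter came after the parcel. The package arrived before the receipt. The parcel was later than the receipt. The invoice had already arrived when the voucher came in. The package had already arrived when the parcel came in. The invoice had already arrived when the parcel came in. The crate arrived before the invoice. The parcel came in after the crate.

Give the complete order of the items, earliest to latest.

the crate, the invoice, the memo, the report, the package, the receipt, the voucher, the parcel, the letter

The constraints fix every adjacent pair, so only one ordering works:
the crate → the invoice → the memo → the report → the package → the receipt → the voucher → the parcel → the letter.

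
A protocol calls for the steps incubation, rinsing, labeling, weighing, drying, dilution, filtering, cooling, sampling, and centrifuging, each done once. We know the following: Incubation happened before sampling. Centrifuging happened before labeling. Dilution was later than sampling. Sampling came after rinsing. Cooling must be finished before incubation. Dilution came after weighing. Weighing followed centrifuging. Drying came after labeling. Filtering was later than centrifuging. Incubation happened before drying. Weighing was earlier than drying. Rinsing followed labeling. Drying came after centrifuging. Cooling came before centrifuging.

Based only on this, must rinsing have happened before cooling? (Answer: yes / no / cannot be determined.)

no

Tracing the constraints gives cooling → centrifuging → labeling → rinsing, so cooling must come before rinsing.
That means rinsing cannot be before cooling.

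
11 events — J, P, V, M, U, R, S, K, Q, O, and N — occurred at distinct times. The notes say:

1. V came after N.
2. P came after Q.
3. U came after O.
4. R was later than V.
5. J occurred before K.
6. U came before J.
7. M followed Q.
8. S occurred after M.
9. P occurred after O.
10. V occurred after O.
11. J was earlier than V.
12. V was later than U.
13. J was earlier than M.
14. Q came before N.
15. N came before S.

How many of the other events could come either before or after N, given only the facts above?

6

Forced before N: Q; forced after N: R, S, and V.
That leaves J, K, M, O, P, and U with no forced order relative to N — 6.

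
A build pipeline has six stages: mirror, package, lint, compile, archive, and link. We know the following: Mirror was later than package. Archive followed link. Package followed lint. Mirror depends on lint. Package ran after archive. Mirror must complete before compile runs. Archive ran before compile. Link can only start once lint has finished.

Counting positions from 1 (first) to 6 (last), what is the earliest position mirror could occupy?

5

Archive, link, lint, and package must all come before mirror — 4 forced predecessors.
Nothing else is forced ahead of mirror, so its earliest slot is position 4 + 1 = 5.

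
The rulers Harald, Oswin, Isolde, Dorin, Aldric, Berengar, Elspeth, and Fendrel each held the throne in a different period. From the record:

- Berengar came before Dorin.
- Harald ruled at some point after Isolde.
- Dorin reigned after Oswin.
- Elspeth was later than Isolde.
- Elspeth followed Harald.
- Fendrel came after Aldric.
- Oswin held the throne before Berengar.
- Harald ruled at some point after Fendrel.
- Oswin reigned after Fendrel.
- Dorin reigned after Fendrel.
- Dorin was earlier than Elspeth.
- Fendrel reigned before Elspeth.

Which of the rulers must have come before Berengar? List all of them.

Directly stated before Berengar: Oswin.
Aldric reaches Berengar via Aldric → Fendrel → Oswin → Berengar.
Fendrel reaches Berengar via Fendrel → Oswin → Berengar.

Aldric, Fendrel, Oswin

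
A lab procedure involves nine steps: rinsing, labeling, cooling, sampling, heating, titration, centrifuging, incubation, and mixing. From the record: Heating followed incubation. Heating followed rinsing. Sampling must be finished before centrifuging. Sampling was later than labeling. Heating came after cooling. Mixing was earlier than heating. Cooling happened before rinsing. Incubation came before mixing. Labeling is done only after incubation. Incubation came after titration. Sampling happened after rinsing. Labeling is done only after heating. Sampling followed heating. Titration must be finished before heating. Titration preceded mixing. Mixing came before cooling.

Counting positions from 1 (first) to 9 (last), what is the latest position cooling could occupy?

Cooling must come before centrifuging, heating, labeling, rinsing, and sampling — 5 steps forced after it.
Everything else can be placed before cooling in some valid order, so cooling can sit as late as position 9 − 5 = 4.

4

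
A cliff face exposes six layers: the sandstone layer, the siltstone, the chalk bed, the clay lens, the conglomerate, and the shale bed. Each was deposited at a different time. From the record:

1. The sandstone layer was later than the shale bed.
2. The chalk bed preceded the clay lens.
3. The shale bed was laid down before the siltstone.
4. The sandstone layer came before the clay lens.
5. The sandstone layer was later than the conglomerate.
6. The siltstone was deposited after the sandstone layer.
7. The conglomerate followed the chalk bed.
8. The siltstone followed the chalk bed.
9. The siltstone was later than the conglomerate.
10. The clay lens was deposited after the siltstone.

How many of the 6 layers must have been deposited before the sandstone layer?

Directly stated before the sandstone layer: the conglomerate and the shale bed.
The chalk bed reaches the sandstone layer via the chalk bed → the conglomerate → the sandstone layer.
That's the chalk bed, the conglomerate, and the shale bed — 3 in all.

3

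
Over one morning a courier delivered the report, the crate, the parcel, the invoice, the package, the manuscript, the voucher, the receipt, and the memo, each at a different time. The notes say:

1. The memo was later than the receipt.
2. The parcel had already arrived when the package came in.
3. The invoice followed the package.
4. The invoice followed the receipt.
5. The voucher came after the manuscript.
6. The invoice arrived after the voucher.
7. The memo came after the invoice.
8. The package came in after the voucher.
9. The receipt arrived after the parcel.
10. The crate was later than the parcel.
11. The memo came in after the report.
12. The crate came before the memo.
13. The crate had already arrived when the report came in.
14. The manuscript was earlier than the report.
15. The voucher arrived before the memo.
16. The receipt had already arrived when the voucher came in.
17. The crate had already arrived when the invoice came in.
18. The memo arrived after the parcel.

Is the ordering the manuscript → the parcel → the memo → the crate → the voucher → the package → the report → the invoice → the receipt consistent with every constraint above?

no

The constraints require the receipt before the invoice, but in the proposed sequence the invoice appears ahead of the receipt. That one violation is enough.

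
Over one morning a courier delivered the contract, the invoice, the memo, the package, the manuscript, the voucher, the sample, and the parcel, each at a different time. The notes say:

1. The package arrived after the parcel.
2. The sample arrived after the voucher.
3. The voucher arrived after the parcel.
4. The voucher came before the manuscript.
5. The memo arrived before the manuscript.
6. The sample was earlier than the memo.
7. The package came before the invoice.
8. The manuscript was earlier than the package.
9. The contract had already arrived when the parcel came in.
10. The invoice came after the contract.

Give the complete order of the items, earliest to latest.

the contract, the parcel, the voucher, the sample, the memo, the manuscript, the package, the invoice

The constraints fix every adjacent pair, so only one ordering works:
the contract → the parcel → the voucher → the sample → the memo → the manuscript → the package → the invoice.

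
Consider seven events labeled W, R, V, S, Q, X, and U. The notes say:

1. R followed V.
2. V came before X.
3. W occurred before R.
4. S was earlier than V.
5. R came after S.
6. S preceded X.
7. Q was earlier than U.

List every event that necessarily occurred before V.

S

Directly stated before V: S.
No chain forces X (or any of the others) ahead of V.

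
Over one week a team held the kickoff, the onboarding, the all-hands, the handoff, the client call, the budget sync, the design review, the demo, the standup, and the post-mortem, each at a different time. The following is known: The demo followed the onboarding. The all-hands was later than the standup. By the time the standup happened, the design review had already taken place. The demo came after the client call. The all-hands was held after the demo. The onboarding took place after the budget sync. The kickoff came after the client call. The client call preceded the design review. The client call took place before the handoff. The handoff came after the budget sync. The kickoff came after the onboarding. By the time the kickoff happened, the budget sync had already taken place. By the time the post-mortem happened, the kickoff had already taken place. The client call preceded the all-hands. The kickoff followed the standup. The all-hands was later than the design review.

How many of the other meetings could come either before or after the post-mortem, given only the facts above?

3

Forced before the post-mortem: the budget sync, the client call, the design review, the kickoff, the onboarding, and the standup.
That leaves the all-hands, the demo, and the handoff with no forced order relative to the post-mortem — 3.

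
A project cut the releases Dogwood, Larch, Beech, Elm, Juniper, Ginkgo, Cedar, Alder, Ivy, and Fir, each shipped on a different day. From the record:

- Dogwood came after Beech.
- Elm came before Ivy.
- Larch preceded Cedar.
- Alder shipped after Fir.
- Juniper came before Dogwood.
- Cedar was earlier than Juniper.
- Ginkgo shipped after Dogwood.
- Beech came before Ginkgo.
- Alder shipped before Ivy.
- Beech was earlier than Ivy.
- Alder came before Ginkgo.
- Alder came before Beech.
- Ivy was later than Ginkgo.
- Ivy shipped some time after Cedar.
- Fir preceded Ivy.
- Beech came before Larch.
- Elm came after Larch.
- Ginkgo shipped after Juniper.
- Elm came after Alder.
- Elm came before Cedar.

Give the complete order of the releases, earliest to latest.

The constraints fix every adjacent pair, so only one ordering works:
Fir → Alder → Beech → Larch → Elm → Cedar → Juniper → Dogwood → Ginkgo → Ivy.

Fir, Alder, Beech, Larch, Elm, Cedar, Juniper, Dogwood, Ginkgo, Ivy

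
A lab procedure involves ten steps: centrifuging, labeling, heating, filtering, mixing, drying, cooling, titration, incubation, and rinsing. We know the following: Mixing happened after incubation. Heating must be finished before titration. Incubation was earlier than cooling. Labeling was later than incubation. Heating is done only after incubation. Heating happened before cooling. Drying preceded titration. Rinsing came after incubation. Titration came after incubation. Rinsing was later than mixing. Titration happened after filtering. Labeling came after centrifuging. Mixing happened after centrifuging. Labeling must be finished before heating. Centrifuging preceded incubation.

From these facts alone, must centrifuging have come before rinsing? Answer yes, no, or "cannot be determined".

yes

Chain the constraints: centrifuging → mixing → rinsing. Each link is directly stated, so centrifuging comes before rinsing.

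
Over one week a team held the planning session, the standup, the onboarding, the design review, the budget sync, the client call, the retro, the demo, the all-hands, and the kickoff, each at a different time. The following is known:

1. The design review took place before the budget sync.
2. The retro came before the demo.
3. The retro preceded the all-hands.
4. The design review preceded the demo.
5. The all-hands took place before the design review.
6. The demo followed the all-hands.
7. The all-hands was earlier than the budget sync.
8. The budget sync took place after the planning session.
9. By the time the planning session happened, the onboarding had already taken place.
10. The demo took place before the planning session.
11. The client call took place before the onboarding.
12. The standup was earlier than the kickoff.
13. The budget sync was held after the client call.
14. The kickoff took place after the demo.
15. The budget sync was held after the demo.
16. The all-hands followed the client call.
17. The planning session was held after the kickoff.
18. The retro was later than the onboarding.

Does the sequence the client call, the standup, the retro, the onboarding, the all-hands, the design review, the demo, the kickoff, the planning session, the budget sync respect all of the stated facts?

no

The constraints require the onboarding before the retro, but in the proposed sequence the retro appears ahead of the onboarding. That one violation is enough.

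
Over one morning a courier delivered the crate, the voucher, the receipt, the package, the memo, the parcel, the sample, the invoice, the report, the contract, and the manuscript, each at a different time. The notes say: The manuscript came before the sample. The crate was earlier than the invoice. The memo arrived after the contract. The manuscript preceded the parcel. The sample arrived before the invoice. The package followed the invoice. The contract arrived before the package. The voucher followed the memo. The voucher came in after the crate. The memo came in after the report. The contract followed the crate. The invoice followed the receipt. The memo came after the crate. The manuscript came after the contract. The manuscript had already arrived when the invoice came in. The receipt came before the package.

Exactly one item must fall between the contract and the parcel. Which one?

Tracing the constraints gives the contract → the manuscript → the parcel, so the manuscript sits after the contract and before the parcel.
No other item is forced both after the contract and before the parcel.

the manuscript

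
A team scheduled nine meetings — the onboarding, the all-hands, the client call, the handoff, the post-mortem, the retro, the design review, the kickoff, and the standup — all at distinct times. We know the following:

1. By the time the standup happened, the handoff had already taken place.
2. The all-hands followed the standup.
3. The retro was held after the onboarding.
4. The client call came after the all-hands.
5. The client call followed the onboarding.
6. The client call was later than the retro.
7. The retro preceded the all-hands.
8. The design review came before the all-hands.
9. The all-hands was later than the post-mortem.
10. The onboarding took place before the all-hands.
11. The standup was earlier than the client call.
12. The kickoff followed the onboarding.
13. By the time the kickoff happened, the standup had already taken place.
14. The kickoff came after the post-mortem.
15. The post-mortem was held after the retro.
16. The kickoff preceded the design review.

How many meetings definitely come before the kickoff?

5

Directly stated before the kickoff: the onboarding, the post-mortem, and the standup.
The handoff reaches the kickoff via the handoff → the standup → the kickoff.
The retro reaches the kickoff via the retro → the post-mortem → the kickoff.
No chain forces the all-hands (or any of the others) ahead of the kickoff.
That's the handoff, the onboarding, the post-mortem, the retro, and the standup — 5 in all.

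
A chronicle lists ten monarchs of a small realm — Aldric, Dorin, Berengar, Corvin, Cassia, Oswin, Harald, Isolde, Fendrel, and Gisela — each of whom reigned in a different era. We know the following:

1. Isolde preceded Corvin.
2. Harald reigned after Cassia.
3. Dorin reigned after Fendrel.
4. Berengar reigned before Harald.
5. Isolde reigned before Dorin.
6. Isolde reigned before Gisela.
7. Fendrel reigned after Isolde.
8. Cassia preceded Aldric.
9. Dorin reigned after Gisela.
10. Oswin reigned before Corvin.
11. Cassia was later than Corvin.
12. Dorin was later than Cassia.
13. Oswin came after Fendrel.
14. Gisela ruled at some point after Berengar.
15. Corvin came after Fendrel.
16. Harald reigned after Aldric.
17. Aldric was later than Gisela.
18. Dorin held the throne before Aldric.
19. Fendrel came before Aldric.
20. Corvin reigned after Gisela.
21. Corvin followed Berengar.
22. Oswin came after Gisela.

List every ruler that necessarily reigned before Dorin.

Directly stated before Dorin: Cassia, Fendrel, Gisela, and Isolde.
Berengar reaches Dorin via Berengar → Gisela → Dorin.
Corvin reaches Dorin via Corvin → Cassia → Dorin.
Oswin reaches Dorin via Oswin → Corvin → Cassia → Dorin.

Berengar, Cassia, Corvin, Fendrel, Gisela, Isolde, Oswin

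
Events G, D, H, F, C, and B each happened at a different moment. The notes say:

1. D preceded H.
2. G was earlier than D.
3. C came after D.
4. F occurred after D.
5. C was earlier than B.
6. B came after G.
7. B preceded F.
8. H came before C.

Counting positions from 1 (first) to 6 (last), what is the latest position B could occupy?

B must come before F — 1 event forced after it.
Everything else can be placed before B in some valid order, so B can sit as late as position 6 − 1 = 5.

5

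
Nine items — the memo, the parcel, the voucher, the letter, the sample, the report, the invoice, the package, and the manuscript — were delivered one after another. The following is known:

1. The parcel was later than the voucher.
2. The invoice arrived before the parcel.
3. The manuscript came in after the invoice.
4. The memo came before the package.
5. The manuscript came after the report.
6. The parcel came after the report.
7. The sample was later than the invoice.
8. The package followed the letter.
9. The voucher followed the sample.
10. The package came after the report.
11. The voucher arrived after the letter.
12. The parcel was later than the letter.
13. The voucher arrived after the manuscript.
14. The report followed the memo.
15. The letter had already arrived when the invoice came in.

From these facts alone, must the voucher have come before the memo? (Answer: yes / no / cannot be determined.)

no

Tracing the constraints gives the memo → the report → the manuscript → the voucher, so the memo must come before the voucher.
That means the voucher cannot be before the memo.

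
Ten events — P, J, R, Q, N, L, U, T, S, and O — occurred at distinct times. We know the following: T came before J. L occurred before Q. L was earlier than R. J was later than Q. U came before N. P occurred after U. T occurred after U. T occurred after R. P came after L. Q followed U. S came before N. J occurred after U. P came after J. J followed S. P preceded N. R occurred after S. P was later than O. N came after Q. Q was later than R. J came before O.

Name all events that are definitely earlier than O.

J, L, Q, R, S, T, U

Directly stated before O: J.
L reaches O via L → Q → J → O.
Q reaches O via Q → J → O.
R reaches O via R → T → J → O.
Likewise S, T, and U each reach O by chaining the stated constraints.
No chain forces P (or any of the others) ahead of O.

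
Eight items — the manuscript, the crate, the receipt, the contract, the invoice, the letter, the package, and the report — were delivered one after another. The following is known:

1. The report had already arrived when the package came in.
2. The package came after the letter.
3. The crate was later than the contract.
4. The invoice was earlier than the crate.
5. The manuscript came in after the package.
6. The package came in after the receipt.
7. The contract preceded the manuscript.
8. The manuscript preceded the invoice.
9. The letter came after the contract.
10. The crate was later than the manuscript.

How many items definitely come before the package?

4

Directly stated before the package: the letter, the receipt, and the report.
The contract reaches the package via the contract → the letter → the package.
No chain forces the invoice (or any of the others) ahead of the package.
That's the contract, the letter, the receipt, and the report — 4 in all.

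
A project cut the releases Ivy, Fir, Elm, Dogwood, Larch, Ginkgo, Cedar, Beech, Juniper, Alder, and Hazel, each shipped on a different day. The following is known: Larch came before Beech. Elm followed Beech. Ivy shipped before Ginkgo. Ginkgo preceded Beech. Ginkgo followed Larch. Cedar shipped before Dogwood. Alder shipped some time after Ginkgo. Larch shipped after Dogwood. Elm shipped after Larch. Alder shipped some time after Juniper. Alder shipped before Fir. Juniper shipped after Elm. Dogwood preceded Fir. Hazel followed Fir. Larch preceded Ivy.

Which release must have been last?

Every other release has a chain of constraints placing it before Hazel, so Hazel is last.

Hazel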